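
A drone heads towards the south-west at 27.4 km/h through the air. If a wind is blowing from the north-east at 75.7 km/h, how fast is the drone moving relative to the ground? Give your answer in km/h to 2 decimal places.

103.10 km/h

Taking east as x and north as y: velocity relative to the air = (-19.375, -19.375) km/h; the air relative to ground = (-53.528, -53.528) km/h.
Velocity relative to ground = (-19.375, -19.375) + (-53.528, -53.528) = (-72.903, -72.903) km/h.
Speed = |(-72.903, -72.903)| = 103.100 km/h.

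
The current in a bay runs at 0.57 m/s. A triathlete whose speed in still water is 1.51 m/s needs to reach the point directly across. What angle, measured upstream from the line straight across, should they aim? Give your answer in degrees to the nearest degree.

22°

To cancel the current, the upstream component of the triathlete's velocity must equal the flow: 1.51 sin θ = 0.57.
sin θ = 0.57 / 1.51 = 0.3775.
θ = arcsin(0.3775) = 22.178°.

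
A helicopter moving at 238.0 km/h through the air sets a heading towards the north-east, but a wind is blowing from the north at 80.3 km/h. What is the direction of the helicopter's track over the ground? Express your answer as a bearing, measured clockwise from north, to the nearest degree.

Taking east as x and north as y: velocity relative to the air = (168.291, 168.291) km/h; the air relative to ground = (0.000, -80.300) km/h.
Velocity relative to ground = (168.291, 168.291) + (0.000, -80.300) = (168.291, 87.991) km/h.
Bearing = atan2(168.29, 87.99) = 62.40° clockwise from north.

062°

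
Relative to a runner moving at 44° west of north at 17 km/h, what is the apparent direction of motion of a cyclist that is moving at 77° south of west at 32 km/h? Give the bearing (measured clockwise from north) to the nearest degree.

174°

Taking east as x and north as y: cyclist velocity = (-7.198, -31.180) km/h; runner velocity = (-11.809, 12.229) km/h.
Velocity of cyclist relative to runner = (-7.198, -31.180) − (-11.809, 12.229) = (4.611, -43.409) km/h.
Bearing = atan2(4.61, -43.41) = 173.94° clockwise from north.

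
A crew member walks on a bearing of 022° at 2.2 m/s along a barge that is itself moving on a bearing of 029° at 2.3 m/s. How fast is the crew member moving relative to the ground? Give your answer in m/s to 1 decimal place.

Taking east as x and north as y: barge velocity = (1.115, 2.012) m/s; crew member velocity relative to barge = (0.824, 2.040) m/s.
Velocity relative to ground = (1.115, 2.012) + (0.824, 2.040) = (1.939, 4.051) m/s.
Speed = |(1.939, 4.051)| = 4.492 m/s.

4.5 m/s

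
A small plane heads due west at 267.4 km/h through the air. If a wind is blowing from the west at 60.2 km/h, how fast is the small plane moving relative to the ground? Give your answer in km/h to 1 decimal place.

Taking east as x and north as y: velocity relative to the air = (-267.400, 0.000) km/h; the air relative to ground = (60.200, 0.000) km/h.
Velocity relative to ground = (-267.400, 0.000) + (60.200, 0.000) = (-207.200, 0.000) km/h.
Speed = |(-207.200, 0.000)| = 207.200 km/h.

207.2 km/h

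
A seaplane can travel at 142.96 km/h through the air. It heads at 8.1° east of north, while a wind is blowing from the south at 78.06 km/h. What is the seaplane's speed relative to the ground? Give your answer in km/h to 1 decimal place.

220.5 km/h

Taking east as x and north as y: velocity relative to the air = (20.143, 141.534) km/h; the air relative to ground = (0.000, 78.060) km/h.
Velocity relative to ground = (20.143, 141.534) + (0.000, 78.060) = (20.143, 219.594) km/h.
Speed = |(20.143, 219.594)| = 220.516 km/h.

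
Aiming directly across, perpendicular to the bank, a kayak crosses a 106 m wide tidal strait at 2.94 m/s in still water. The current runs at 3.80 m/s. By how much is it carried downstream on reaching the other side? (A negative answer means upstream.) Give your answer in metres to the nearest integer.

Perpendicular speed = 2.940 m/s; crossing time = 106 / 2.940 = 36.054 s.
Net downstream speed = 3.800 m/s.
Drift = 3.800 × 36.054 = 137.007 m (downstream).

137 m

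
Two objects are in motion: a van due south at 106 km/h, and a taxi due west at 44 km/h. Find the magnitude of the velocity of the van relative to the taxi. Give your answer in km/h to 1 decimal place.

114.8 km/h

Taking east as x and north as y: van velocity = (0.000, -106.000) km/h; taxi velocity = (-44.000, 0.000) km/h.
Velocity of van relative to taxi = (0.000, -106.000) − (-44.000, 0.000) = (44.000, -106.000) km/h.
Magnitude = |(44.000, -106.000)| = 114.769 km/h.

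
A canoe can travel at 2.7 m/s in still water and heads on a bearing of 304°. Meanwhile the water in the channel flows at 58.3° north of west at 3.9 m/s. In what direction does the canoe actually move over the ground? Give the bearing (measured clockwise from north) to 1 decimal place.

Taking east as x and north as y: velocity relative to the water = (-2.238, 1.510) m/s; the water relative to ground = (-2.049, 3.318) m/s.
Velocity relative to ground = (-2.238, 1.510) + (-2.049, 3.318) = (-4.288, 4.828) m/s.
Bearing = atan2(-4.29, 4.83) = 318.39° clockwise from north.

318.4°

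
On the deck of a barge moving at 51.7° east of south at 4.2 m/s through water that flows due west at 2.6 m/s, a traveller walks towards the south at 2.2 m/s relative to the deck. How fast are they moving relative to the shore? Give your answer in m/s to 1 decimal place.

In east/north components (m/s): traveller relative to barge = (0.000, -2.200); barge relative to water = (3.296, -2.603); water relative to ground = (-2.600, 0.000).
Sum = (0.696, -4.803) m/s.
Speed = |(0.696, -4.803)| = 4.853 m/s.

4.9 m/s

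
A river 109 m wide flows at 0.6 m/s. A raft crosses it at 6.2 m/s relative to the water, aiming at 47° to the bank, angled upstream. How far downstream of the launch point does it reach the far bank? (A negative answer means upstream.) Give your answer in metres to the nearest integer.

Perpendicular speed = 4.534 m/s; crossing time = 109 / 4.534 = 24.038 s.
Net downstream speed = -3.628 m/s.
Drift = -3.628 × 24.038 = -87.221 m (upstream).

-87 m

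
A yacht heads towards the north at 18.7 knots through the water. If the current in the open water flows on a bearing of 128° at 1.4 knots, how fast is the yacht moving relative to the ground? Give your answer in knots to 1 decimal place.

17.9 knots

Taking east as x and north as y: velocity relative to the water = (0.000, 18.700) knots; the water relative to ground = (1.103, -0.862) knots.
Velocity relative to ground = (0.000, 18.700) + (1.103, -0.862) = (1.103, 17.838) knots.
Speed = |(1.103, 17.838)| = 17.872 knots.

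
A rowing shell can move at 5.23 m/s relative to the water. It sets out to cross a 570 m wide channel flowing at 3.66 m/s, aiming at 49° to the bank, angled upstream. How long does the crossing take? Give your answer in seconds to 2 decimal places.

144.41 s

The component of the rowing shell's velocity perpendicular to the bank is 5.23 × sin 49° = 3.947 m/s.
The current is parallel to the bank, so it does not affect the crossing time.
Time = 570 / 3.947 = 144.409 s.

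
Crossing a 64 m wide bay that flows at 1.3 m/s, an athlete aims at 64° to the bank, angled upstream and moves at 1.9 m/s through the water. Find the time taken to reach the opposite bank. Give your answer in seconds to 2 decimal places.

37.48 s

The component of the athlete's velocity perpendicular to the bank is 1.9 × sin 64° = 1.708 m/s.
The flow acts along the bank and has no component across it.
Time = 64 / 1.708 = 37.477 s.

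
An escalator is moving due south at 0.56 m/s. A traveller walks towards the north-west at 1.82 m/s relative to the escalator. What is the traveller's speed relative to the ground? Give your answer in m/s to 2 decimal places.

1.48 m/s

Taking east as x and north as y: escalator velocity = (0.000, -0.560) m/s; traveller velocity relative to escalator = (-1.287, 1.287) m/s.
Velocity relative to ground = (0.000, -0.560) + (-1.287, 1.287) = (-1.287, 0.727) m/s.
Speed = |(-1.287, 0.727)| = 1.478 m/s.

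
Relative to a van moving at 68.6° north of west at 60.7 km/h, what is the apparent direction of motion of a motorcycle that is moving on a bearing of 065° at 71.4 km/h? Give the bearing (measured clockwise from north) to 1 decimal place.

Taking east as x and north as y: motorcycle velocity = (64.710, 30.175) km/h; van velocity = (-22.148, 56.515) km/h.
Velocity of motorcycle relative to van = (64.710, 30.175) − (-22.148, 56.515) = (86.858, -26.340) km/h.
Bearing = atan2(86.86, -26.34) = 106.87° clockwise from north.

106.9°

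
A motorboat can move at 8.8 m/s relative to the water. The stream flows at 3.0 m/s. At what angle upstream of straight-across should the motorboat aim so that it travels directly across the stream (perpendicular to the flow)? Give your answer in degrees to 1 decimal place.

To cancel the current, the upstream component of the motorboat's velocity must equal the flow: 8.8 sin θ = 3.0.
sin θ = 3.0 / 8.8 = 0.3409.
θ = arcsin(0.3409) = 19.932°.

19.9°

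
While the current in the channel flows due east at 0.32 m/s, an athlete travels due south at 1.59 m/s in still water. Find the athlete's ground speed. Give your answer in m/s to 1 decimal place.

1.6 m/s

Taking east as x and north as y: velocity relative to the water = (0.000, -1.590) m/s; the water relative to ground = (0.320, 0.000) m/s.
Velocity relative to ground = (0.000, -1.590) + (0.320, 0.000) = (0.320, -1.590) m/s.
Speed = |(0.320, -1.590)| = 1.622 m/s.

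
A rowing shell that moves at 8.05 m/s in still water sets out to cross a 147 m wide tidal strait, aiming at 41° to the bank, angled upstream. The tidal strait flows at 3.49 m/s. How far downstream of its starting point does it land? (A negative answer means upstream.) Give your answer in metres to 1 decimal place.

Perpendicular speed = 5.281 m/s; crossing time = 147 / 5.281 = 27.834 s.
Net downstream speed = -2.585 m/s.
Drift = -2.585 × 27.834 = -71.963 m (upstream).

-72.0 m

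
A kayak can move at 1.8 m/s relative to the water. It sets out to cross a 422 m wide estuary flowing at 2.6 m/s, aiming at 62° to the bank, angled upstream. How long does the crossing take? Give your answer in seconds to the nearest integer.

266 s

The component of the kayak's velocity perpendicular to the bank is 1.8 × sin 62° = 1.589 m/s.
Only the cross-stream component determines the crossing time; the current contributes nothing perpendicular to the bank.
Time = 422 / 1.589 = 265.525 s.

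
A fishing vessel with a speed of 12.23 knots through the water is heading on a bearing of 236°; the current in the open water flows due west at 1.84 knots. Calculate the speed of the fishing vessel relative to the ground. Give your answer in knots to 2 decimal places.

13.79 knots

Taking east as x and north as y: velocity relative to the water = (-10.139, -6.839) knots; the water relative to ground = (-1.840, 0.000) knots.
Velocity relative to ground = (-10.139, -6.839) + (-1.840, 0.000) = (-11.979, -6.839) knots.
Speed = |(-11.979, -6.839)| = 13.794 knots.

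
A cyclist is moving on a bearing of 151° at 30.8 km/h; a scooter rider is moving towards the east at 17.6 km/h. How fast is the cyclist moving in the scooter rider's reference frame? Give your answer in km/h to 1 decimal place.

27.1 km/h

Taking east as x and north as y: cyclist velocity = (14.932, -26.938) km/h; scooter rider velocity = (17.600, 0.000) km/h.
Velocity of cyclist relative to scooter rider = (14.932, -26.938) − (17.600, 0.000) = (-2.668, -26.938) km/h.
Magnitude = |(-2.668, -26.938)| = 27.070 km/h.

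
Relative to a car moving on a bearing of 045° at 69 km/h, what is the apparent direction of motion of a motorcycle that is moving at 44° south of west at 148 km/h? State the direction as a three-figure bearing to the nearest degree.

226°

Taking east as x and north as y: motorcycle velocity = (-106.462, -102.809) km/h; car velocity = (48.790, 48.790) km/h.
Velocity of motorcycle relative to car = (-106.462, -102.809) − (48.790, 48.790) = (-155.253, -151.600) km/h.
Bearing = atan2(-155.25, -151.60) = 225.68° clockwise from north.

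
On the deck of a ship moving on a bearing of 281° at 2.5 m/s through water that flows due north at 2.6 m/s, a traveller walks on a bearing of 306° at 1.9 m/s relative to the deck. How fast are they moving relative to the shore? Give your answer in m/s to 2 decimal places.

5.79 m/s

In east/north components (m/s): traveller relative to ship = (-1.537, 1.117); ship relative to water = (-2.454, 0.477); water relative to ground = (0.000, 2.600).
Sum = (-3.991, 4.194) m/s.
Speed = |(-3.991, 4.194)| = 5.789 m/s.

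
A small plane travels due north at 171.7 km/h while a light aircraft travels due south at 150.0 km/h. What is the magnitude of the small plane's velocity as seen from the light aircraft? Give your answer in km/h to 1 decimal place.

Taking east as x and north as y: small plane velocity = (0.000, 171.700) km/h; light aircraft velocity = (0.000, -150.000) km/h.
Velocity of small plane relative to light aircraft = (0.000, 171.700) − (0.000, -150.000) = (0.000, 321.700) km/h.
Magnitude = |(0.000, 321.700)| = 321.700 km/h.

321.7 km/h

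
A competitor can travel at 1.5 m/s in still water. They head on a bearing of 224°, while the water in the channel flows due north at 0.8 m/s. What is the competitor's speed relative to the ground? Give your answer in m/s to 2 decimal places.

Taking east as x and north as y: velocity relative to the water = (-1.042, -1.079) m/s; the water relative to ground = (0.000, 0.800) m/s.
Velocity relative to ground = (-1.042, -1.079) + (0.000, 0.800) = (-1.042, -0.279) m/s.
Speed = |(-1.042, -0.279)| = 1.079 m/s.

1.08 m/s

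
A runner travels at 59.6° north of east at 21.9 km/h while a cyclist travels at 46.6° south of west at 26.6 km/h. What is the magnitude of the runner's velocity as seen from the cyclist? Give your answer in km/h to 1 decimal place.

Taking east as x and north as y: runner velocity = (11.082, 18.889) km/h; cyclist velocity = (-18.277, -19.327) km/h.
Velocity of runner relative to cyclist = (11.082, 18.889) − (-18.277, -19.327) = (29.359, 38.216) km/h.
Magnitude = |(29.359, 38.216)| = 48.191 km/h.

48.2 km/h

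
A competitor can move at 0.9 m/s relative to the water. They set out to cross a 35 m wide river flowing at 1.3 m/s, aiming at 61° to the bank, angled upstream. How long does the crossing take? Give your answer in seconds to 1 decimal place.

The component of the competitor's velocity perpendicular to the bank is 0.9 × sin 61° = 0.787 m/s.
Only the cross-stream component determines the crossing time; the current contributes nothing perpendicular to the bank.
Time = 35 / 0.787 = 44.464 s.

44.5 s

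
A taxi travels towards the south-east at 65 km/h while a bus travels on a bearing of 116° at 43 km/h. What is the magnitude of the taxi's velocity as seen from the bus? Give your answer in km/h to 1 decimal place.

Taking east as x and north as y: taxi velocity = (45.962, -45.962) km/h; bus velocity = (38.648, -18.850) km/h.
Velocity of taxi relative to bus = (45.962, -45.962) − (38.648, -18.850) = (7.314, -27.112) km/h.
Magnitude = |(7.314, -27.112)| = 28.081 km/h.

28.1 km/h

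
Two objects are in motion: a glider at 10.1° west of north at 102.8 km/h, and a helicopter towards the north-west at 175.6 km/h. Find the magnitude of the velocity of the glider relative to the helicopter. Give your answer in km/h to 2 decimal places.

Taking east as x and north as y: glider velocity = (-18.028, 101.207) km/h; helicopter velocity = (-124.168, 124.168) km/h.
Velocity of glider relative to helicopter = (-18.028, 101.207) − (-124.168, 124.168) = (106.140, -22.961) km/h.
Magnitude = |(106.140, -22.961)| = 108.595 km/h.

108.60 km/h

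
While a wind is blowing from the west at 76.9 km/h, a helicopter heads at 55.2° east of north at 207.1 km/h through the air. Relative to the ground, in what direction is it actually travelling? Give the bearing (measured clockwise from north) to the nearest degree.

064°

Taking east as x and north as y: velocity relative to the air = (170.060, 118.195) km/h; the air relative to ground = (76.900, 0.000) km/h.
Velocity relative to ground = (170.060, 118.195) + (76.900, 0.000) = (246.960, 118.195) km/h.
Bearing = atan2(246.96, 118.19) = 64.42° clockwise from north.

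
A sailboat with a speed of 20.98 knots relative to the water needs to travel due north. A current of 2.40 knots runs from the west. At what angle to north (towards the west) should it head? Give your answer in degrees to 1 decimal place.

6.6°

The current pushes perpendicular to the desired track; the heading must have a component into the current equal to 2.40 knots: 20.98 sin θ = 2.40.
sin θ = 0.1144, so θ = 6.569°.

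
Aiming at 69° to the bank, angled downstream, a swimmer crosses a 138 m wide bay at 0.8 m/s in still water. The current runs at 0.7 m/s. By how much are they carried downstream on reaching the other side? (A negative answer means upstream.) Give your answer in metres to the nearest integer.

182 m

Perpendicular speed = 0.747 m/s; crossing time = 138 / 0.747 = 184.773 s.
Net downstream speed = 0.987 m/s.
Drift = 0.987 × 184.773 = 182.314 m (downstream).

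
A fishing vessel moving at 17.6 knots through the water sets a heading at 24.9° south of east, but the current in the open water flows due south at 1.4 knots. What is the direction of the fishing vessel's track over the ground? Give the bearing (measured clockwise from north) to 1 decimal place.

Taking east as x and north as y: velocity relative to the water = (15.964, -7.410) knots; the water relative to ground = (0.000, -1.400) knots.
Velocity relative to ground = (15.964, -7.410) + (0.000, -1.400) = (15.964, -8.810) knots.
Bearing = atan2(15.96, -8.81) = 118.89° clockwise from north.

118.9°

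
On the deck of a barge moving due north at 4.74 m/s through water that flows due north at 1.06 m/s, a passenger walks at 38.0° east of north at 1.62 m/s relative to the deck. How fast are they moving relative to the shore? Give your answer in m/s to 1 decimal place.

7.1 m/s

In east/north components (m/s): passenger relative to barge = (0.997, 1.277); barge relative to water = (0.000, 4.740); water relative to ground = (0.000, 1.060).
Sum = (0.997, 7.077) m/s.
Speed = |(0.997, 7.077)| = 7.147 m/s.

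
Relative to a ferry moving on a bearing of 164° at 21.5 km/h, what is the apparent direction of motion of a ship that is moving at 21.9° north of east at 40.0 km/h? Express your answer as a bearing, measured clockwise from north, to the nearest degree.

041°

Taking east as x and north as y: ship velocity = (37.113, 14.920) km/h; ferry velocity = (5.926, -20.667) km/h.
Velocity of ship relative to ferry = (37.113, 14.920) − (5.926, -20.667) = (31.187, 35.587) km/h.
Bearing = atan2(31.19, 35.59) = 41.23° clockwise from north.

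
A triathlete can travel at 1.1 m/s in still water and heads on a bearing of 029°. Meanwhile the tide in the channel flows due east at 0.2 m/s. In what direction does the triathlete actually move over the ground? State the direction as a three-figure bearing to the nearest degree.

037°

Taking east as x and north as y: velocity relative to the water = (0.533, 0.962) m/s; the water relative to ground = (0.200, 0.000) m/s.
Velocity relative to ground = (0.533, 0.962) + (0.200, 0.000) = (0.733, 0.962) m/s.
Bearing = atan2(0.73, 0.96) = 37.31° clockwise from north.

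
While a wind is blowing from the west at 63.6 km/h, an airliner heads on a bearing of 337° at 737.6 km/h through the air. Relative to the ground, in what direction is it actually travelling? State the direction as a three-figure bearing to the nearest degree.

Taking east as x and north as y: velocity relative to the air = (-288.203, 678.964) km/h; the air relative to ground = (63.600, 0.000) km/h.
Velocity relative to ground = (-288.203, 678.964) + (63.600, 0.000) = (-224.603, 678.964) km/h.
Bearing = atan2(-224.60, 678.96) = 341.70° clockwise from north.

342°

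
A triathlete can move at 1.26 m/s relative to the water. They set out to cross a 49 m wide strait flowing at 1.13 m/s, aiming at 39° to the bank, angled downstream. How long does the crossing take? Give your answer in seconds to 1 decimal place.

61.8 s

The component of the triathlete's velocity perpendicular to the bank is 1.26 × sin 39° = 0.793 m/s.
The flow acts along the bank and has no component across it.
Time = 49 / 0.793 = 61.795 s.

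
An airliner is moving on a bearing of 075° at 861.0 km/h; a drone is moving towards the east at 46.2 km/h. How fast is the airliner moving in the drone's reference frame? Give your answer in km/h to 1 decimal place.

Taking east as x and north as y: airliner velocity = (831.662, 222.843) km/h; drone velocity = (46.200, 0.000) km/h.
Velocity of airliner relative to drone = (831.662, 222.843) − (46.200, 0.000) = (785.462, 222.843) km/h.
Magnitude = |(785.462, 222.843)| = 816.462 km/h.

816.5 km/h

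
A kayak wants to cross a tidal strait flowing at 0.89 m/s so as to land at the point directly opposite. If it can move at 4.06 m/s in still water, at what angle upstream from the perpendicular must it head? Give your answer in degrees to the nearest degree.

To cancel the current, the upstream component of the kayak's velocity must equal the flow: 4.06 sin θ = 0.89.
sin θ = 0.89 / 4.06 = 0.2192.
θ = arcsin(0.2192) = 12.663°.

13°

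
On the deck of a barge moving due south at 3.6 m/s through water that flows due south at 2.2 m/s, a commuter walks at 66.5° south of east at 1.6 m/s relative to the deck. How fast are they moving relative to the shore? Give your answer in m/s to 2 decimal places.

7.30 m/s

In east/north components (m/s): commuter relative to barge = (0.638, -1.467); barge relative to water = (0.000, -3.600); water relative to ground = (0.000, -2.200).
Sum = (0.638, -7.267) m/s.
Speed = |(0.638, -7.267)| = 7.295 m/s.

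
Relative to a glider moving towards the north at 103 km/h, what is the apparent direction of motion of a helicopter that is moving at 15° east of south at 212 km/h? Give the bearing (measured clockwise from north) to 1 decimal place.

169.9°

Taking east as x and north as y: helicopter velocity = (54.870, -204.776) km/h; glider velocity = (0.000, 103.000) km/h.
Velocity of helicopter relative to glider = (54.870, -204.776) − (0.000, 103.000) = (54.870, -307.776) km/h.
Bearing = atan2(54.87, -307.78) = 169.89° clockwise from north.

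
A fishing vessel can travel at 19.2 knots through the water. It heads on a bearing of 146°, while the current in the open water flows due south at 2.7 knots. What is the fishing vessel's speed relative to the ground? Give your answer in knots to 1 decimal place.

21.5 knots

Taking east as x and north as y: velocity relative to the water = (10.737, -15.918) knots; the water relative to ground = (0.000, -2.700) knots.
Velocity relative to ground = (10.737, -15.918) + (0.000, -2.700) = (10.737, -18.618) knots.
Speed = |(10.737, -18.618)| = 21.492 knots.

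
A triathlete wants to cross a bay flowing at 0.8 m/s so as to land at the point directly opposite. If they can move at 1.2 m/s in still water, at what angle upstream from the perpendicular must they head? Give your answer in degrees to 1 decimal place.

41.8°

To cancel the current, the upstream component of the triathlete's velocity must equal the flow: 1.2 sin θ = 0.8.
sin θ = 0.8 / 1.2 = 0.6667.
θ = arcsin(0.6667) = 41.810°.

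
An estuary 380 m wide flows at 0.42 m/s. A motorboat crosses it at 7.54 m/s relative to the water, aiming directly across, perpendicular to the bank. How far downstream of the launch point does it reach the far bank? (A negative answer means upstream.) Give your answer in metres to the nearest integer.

Perpendicular speed = 7.540 m/s; crossing time = 380 / 7.540 = 50.398 s.
Net downstream speed = 0.420 m/s.
Drift = 0.420 × 50.398 = 21.167 m (downstream).

21 m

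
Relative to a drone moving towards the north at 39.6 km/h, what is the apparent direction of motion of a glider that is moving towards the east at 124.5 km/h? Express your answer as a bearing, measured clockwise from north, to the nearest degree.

108°

Taking east as x and north as y: glider velocity = (124.500, 0.000) km/h; drone velocity = (0.000, 39.600) km/h.
Velocity of glider relative to drone = (124.500, 0.000) − (0.000, 39.600) = (124.500, -39.600) km/h.
Bearing = atan2(124.50, -39.60) = 107.64° clockwise from north.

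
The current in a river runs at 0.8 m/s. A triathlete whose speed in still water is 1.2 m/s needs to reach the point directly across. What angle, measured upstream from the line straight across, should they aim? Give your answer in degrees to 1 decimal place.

To cancel the current, the upstream component of the triathlete's velocity must equal the flow: 1.2 sin θ = 0.8.
sin θ = 0.8 / 1.2 = 0.6667.
θ = arcsin(0.6667) = 41.810°.

41.8°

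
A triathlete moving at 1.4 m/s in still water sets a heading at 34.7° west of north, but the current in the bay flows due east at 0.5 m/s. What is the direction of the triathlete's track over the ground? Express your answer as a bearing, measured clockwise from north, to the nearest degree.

346°

Taking east as x and north as y: velocity relative to the water = (-0.797, 1.151) m/s; the water relative to ground = (0.500, 0.000) m/s.
Velocity relative to ground = (-0.797, 1.151) + (0.500, 0.000) = (-0.297, 1.151) m/s.
Bearing = atan2(-0.30, 1.15) = 345.53° clockwise from north.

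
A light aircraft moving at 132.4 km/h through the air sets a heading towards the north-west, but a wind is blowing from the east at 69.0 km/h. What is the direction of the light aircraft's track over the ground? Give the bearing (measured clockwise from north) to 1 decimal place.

Taking east as x and north as y: velocity relative to the air = (-93.621, 93.621) km/h; the air relative to ground = (-69.000, 0.000) km/h.
Velocity relative to ground = (-93.621, 93.621) + (-69.000, 0.000) = (-162.621, 93.621) km/h.
Bearing = atan2(-162.62, 93.62) = 299.93° clockwise from north.

299.9°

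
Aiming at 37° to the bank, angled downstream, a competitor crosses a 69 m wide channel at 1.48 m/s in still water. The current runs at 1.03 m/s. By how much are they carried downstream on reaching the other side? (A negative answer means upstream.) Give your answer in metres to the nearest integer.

Perpendicular speed = 0.891 m/s; crossing time = 69 / 0.891 = 77.468 s.
Net downstream speed = 2.212 m/s.
Drift = 2.212 × 77.468 = 171.359 m (downstream).

171 m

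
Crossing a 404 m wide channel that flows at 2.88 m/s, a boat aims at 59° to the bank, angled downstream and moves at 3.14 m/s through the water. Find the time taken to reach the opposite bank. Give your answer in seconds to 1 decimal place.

150.1 s

The component of the boat's velocity perpendicular to the bank is 3.14 × sin 59° = 2.692 m/s.
Only the cross-stream component determines the crossing time; the current contributes nothing perpendicular to the bank.
Time = 404 / 2.692 = 150.102 s.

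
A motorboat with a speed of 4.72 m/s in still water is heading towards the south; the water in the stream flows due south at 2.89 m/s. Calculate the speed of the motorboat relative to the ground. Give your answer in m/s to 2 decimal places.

7.61 m/s

Taking east as x and north as y: velocity relative to the water = (0.000, -4.720) m/s; the water relative to ground = (0.000, -2.890) m/s.
Velocity relative to ground = (0.000, -4.720) + (0.000, -2.890) = (0.000, -7.610) m/s.
Speed = |(0.000, -7.610)| = 7.610 m/s.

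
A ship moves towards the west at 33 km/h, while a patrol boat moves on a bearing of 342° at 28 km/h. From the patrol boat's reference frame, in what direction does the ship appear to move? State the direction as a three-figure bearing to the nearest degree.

Taking east as x and north as y: ship velocity = (-33.000, 0.000) km/h; patrol boat velocity = (-8.652, 26.630) km/h.
Velocity of ship relative to patrol boat = (-33.000, 0.000) − (-8.652, 26.630) = (-24.348, -26.630) km/h.
Bearing = atan2(-24.35, -26.63) = 222.44° clockwise from north.

222°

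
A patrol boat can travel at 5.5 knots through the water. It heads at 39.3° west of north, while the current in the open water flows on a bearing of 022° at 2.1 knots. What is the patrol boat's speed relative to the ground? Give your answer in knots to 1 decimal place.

Taking east as x and north as y: velocity relative to the water = (-3.484, 4.256) knots; the water relative to ground = (0.787, 1.947) knots.
Velocity relative to ground = (-3.484, 4.256) + (0.787, 1.947) = (-2.697, 6.203) knots.
Speed = |(-2.697, 6.203)| = 6.764 knots.

6.8 knots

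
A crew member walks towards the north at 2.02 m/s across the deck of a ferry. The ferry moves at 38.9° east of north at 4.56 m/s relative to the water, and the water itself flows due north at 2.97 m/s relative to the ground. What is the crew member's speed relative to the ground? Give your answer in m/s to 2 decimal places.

9.01 m/s

In east/north components (m/s): crew member relative to ferry = (0.000, 2.020); ferry relative to water = (2.864, 3.549); water relative to ground = (0.000, 2.970).
Sum = (2.864, 8.539) m/s.
Speed = |(2.864, 8.539)| = 9.006 m/s.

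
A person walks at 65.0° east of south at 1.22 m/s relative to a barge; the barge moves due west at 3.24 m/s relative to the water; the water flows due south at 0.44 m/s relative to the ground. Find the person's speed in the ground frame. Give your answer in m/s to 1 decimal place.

2.3 m/s

In east/north components (m/s): person relative to barge = (1.106, -0.516); barge relative to water = (-3.240, 0.000); water relative to ground = (0.000, -0.440).
Sum = (-2.134, -0.956) m/s.
Speed = |(-2.134, -0.956)| = 2.338 m/s.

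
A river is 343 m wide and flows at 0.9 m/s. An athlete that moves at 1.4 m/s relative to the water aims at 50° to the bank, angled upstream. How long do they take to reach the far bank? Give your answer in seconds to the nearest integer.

320 s

The component of the athlete's velocity perpendicular to the bank is 1.4 × sin 50° = 1.072 m/s.
The flow acts along the bank and has no component across it.
Time = 343 / 1.072 = 319.825 s.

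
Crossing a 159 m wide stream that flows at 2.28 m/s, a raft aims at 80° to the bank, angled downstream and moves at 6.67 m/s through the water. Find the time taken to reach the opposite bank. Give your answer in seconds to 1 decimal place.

The component of the raft's velocity perpendicular to the bank is 6.67 × sin 80° = 6.569 m/s.
The flow acts along the bank and has no component across it.
Time = 159 / 6.569 = 24.206 s.

24.2 s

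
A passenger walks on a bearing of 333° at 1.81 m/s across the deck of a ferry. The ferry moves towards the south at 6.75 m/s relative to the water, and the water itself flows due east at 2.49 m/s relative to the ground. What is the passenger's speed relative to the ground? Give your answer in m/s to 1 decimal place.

5.4 m/s

In east/north components (m/s): passenger relative to ferry = (-0.822, 1.613); ferry relative to water = (0.000, -6.750); water relative to ground = (2.490, 0.000).
Sum = (1.668, -5.137) m/s.
Speed = |(1.668, -5.137)| = 5.401 m/s.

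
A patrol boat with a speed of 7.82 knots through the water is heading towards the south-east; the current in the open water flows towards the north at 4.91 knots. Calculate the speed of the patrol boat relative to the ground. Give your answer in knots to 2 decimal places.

5.56 knots

Taking east as x and north as y: velocity relative to the water = (5.530, -5.530) knots; the water relative to ground = (0.000, 4.910) knots.
Velocity relative to ground = (5.530, -5.530) + (0.000, 4.910) = (5.530, -0.620) knots.
Speed = |(5.530, -0.620)| = 5.564 knots.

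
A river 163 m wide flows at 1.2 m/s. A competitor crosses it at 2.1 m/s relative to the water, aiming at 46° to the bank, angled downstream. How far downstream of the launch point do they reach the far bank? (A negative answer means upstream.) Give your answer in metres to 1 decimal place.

286.9 m

Perpendicular speed = 1.511 m/s; crossing time = 163 / 1.511 = 107.903 s.
Net downstream speed = 2.659 m/s.
Drift = 2.659 × 107.903 = 286.891 m (downstream).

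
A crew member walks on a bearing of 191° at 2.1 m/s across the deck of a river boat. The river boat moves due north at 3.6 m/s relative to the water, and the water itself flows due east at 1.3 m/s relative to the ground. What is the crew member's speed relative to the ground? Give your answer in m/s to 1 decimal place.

In east/north components (m/s): crew member relative to river boat = (-0.401, -2.061); river boat relative to water = (0.000, 3.600); water relative to ground = (1.300, 0.000).
Sum = (0.899, 1.539) m/s.
Speed = |(0.899, 1.539)| = 1.782 m/s.

1.8 m/s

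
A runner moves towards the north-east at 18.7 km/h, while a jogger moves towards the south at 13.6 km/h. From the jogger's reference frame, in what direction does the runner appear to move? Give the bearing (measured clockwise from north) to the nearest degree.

026°

Taking east as x and north as y: runner velocity = (13.223, 13.223) km/h; jogger velocity = (0.000, -13.600) km/h.
Velocity of runner relative to jogger = (13.223, 13.223) − (0.000, -13.600) = (13.223, 26.823) km/h.
Bearing = atan2(13.22, 26.82) = 26.24° clockwise from north.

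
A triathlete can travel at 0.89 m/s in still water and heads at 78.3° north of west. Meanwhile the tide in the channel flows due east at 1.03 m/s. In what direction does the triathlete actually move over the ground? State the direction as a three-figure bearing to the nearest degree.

044°

Taking east as x and north as y: velocity relative to the water = (-0.180, 0.872) m/s; the water relative to ground = (1.030, 0.000) m/s.
Velocity relative to ground = (-0.180, 0.872) + (1.030, 0.000) = (0.850, 0.872) m/s.
Bearing = atan2(0.85, 0.87) = 44.27° clockwise from north.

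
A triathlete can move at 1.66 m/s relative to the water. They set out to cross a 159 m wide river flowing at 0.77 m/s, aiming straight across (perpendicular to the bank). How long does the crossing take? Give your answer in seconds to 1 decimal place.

95.8 s

The component of the triathlete's velocity perpendicular to the bank is 1.66 m/s.
The flow acts along the bank and has no component across it.
Time = 159 / 1.660 = 95.783 s.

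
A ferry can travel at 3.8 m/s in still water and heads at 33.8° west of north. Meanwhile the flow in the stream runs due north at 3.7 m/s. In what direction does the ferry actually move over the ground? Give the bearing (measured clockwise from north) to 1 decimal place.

342.9°

Taking east as x and north as y: velocity relative to the water = (-2.114, 3.158) m/s; the water relative to ground = (0.000, 3.700) m/s.
Velocity relative to ground = (-2.114, 3.158) + (0.000, 3.700) = (-2.114, 6.858) m/s.
Bearing = atan2(-2.11, 6.86) = 342.87° clockwise from north.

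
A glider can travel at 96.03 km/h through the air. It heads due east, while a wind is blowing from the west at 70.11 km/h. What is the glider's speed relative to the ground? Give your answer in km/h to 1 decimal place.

166.1 km/h

Taking east as x and north as y: velocity relative to the air = (96.030, 0.000) km/h; the air relative to ground = (70.110, 0.000) km/h.
Velocity relative to ground = (96.030, 0.000) + (70.110, 0.000) = (166.140, 0.000) km/h.
Speed = |(166.140, 0.000)| = 166.140 km/h.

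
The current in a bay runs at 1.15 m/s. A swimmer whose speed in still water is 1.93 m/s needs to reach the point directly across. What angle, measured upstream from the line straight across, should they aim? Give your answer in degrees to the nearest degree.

To cancel the current, the upstream component of the swimmer's velocity must equal the flow: 1.93 sin θ = 1.15.
sin θ = 1.15 / 1.93 = 0.5959.
θ = arcsin(0.5959) = 36.574°.

37°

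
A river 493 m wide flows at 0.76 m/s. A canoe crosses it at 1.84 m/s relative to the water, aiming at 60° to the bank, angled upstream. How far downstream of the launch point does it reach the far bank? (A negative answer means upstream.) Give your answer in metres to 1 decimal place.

-49.5 m

Perpendicular speed = 1.593 m/s; crossing time = 493 / 1.593 = 309.384 s.
Net downstream speed = -0.160 m/s.
Drift = -0.160 × 309.384 = -49.502 m (upstream).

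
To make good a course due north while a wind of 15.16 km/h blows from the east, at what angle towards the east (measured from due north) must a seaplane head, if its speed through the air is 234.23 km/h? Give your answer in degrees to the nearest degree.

4°

The wind pushes perpendicular to the desired track; the heading must have a component into the wind equal to 15.16 km/h: 234.23 sin θ = 15.16.
sin θ = 0.0647, so θ = 3.711°.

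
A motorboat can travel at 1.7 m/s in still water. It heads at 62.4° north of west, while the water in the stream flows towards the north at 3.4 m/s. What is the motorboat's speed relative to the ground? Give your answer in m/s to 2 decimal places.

Taking east as x and north as y: velocity relative to the water = (-0.788, 1.507) m/s; the water relative to ground = (0.000, 3.400) m/s.
Velocity relative to ground = (-0.788, 1.507) + (0.000, 3.400) = (-0.788, 4.907) m/s.
Speed = |(-0.788, 4.907)| = 4.969 m/s.

4.97 m/s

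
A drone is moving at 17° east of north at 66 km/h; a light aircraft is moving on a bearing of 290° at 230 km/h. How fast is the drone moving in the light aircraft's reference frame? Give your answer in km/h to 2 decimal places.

Taking east as x and north as y: drone velocity = (19.297, 63.116) km/h; light aircraft velocity = (-216.129, 78.665) km/h.
Velocity of drone relative to light aircraft = (19.297, 63.116) − (-216.129, 78.665) = (235.426, -15.549) km/h.
Magnitude = |(235.426, -15.549)| = 235.939 km/h.

235.94 km/h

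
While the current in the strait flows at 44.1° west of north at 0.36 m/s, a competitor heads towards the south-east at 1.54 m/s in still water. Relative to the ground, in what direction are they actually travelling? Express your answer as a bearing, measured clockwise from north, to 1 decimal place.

134.7°

Taking east as x and north as y: velocity relative to the water = (1.089, -1.089) m/s; the water relative to ground = (-0.251, 0.259) m/s.
Velocity relative to ground = (1.089, -1.089) + (-0.251, 0.259) = (0.838, -0.830) m/s.
Bearing = atan2(0.84, -0.83) = 134.73° clockwise from north.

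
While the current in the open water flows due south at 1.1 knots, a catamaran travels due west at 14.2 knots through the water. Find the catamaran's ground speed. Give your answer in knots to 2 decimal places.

Taking east as x and north as y: velocity relative to the water = (-14.200, 0.000) knots; the water relative to ground = (0.000, -1.100) knots.
Velocity relative to ground = (-14.200, 0.000) + (0.000, -1.100) = (-14.200, -1.100) knots.
Speed = |(-14.200, -1.100)| = 14.243 knots.

14.24 knots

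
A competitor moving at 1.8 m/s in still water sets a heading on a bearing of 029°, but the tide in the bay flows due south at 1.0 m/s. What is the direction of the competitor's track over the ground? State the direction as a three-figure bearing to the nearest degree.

057°

Taking east as x and north as y: velocity relative to the water = (0.873, 1.574) m/s; the water relative to ground = (0.000, -1.000) m/s.
Velocity relative to ground = (0.873, 1.574) + (0.000, -1.000) = (0.873, 0.574) m/s.
Bearing = atan2(0.87, 0.57) = 56.65° clockwise from north.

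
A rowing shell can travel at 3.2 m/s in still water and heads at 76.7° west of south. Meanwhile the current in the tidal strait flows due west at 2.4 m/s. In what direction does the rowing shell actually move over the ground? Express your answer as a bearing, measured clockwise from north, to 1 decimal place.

262.4°

Taking east as x and north as y: velocity relative to the water = (-3.114, -0.736) m/s; the water relative to ground = (-2.400, 0.000) m/s.
Velocity relative to ground = (-3.114, -0.736) + (-2.400, 0.000) = (-5.514, -0.736) m/s.
Bearing = atan2(-5.51, -0.74) = 262.40° clockwise from north.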